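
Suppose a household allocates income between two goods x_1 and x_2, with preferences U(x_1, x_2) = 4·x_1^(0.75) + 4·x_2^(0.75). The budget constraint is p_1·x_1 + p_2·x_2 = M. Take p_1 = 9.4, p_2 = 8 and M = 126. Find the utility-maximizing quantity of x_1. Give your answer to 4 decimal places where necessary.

From the CES first-order condition, (x_2/x_1)^(0.25) = p_1/p_2.
Hence x_2/x_1 = (p_1/p_2)^(1/(0.25)), i.e. raised to the 4 power.
With the ratio pinned down, the budget gives x_1* = M/(p_1 + p_2·(x_2/x_1)) and x_2* = (x_2/x_1)·x_1*.
Numerically x_2/x_1 = 1.906125, so x_1* = 126/(9.4 + 8·1.906125) = 5.1118.

x_1* = 5.1118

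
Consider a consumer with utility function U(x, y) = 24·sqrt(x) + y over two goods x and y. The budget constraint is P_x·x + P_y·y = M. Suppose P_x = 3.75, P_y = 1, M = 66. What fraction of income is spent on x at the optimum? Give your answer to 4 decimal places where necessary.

Set MRS = P_x/P_y: 12·x^(−1/2) = P_x/P_y.
Solve: √x = 12·P_y/P_x, so x*(P_x,P_y) = (12·P_y/P_x)², and y* = (M − P_x·x*)/P_y.
Plugging in: x* = (12·1/3.75)² = 10.24, y* = 27.6.
Expenditure on x: 3.75·10.24 = 38.4; share = 0.5818.

share on x = 0.5818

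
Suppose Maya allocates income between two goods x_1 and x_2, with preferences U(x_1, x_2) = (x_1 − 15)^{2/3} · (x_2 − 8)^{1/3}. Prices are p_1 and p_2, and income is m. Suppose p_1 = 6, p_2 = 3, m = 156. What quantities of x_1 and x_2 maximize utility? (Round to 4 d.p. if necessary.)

MRS = 2·(x_2−8)/(x_1−15). Tangency with p_1/p_2 gives x_2−8 = (1/2)·(p_1/p_2)·(x_1−15).
After buying the subsistence bundle (15, 8), a share 2/3 of the remaining income goes to x_1: x_1* = 15 + 2/3·(m − 15p_1 − 8p_2)/p_1.
Discretionary income = 156 − 15·6 − 8·3 = 42; x_1* = 15 + 2/3·42/6 = 19.6667; x_2* = 8 + 1/3·42/3 = 12.6667.

x_1* = 19.6667, x_2* = 12.6667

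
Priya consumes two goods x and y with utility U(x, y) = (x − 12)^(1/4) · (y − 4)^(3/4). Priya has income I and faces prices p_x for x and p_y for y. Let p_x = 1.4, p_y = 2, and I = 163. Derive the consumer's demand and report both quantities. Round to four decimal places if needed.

x* = 36.6786, y* = 55.825

Discretionary income = 163 − 12·1.4 − 4·2 = 138.2; x* = 12 + 0.25·138.2/1.4 = 36.6786; y* = 4 + 0.75·138.2/2 = 55.825.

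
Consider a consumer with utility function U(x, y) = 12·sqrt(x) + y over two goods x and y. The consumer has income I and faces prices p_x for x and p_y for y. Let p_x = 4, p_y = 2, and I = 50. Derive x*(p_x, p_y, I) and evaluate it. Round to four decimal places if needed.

x* = 9

Utility is quasi-linear in y; the FOC for x is 6/√x = p_x/p_y.
Thus x* = (6·p_y/p_x)² — independent of I — with the rest of income spent on y.
Plugging in: x* = (6·2/4)² = 9.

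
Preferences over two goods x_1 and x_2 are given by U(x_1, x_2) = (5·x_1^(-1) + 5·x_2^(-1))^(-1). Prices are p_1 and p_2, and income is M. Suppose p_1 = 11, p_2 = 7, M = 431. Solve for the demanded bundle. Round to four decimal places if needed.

MRS = MU_x_1/MU_x_2 = (x_2/x_1)^(2). Set equal to p_1/p_2.
Hence x_2/x_1 = (p_1/p_2)^(1/(2)), i.e. raised to the 0.5 power.
With the ratio pinned down, the budget gives x_1* = M/(p_1 + p_2·(x_2/x_1)) and x_2* = (x_2/x_1)·x_1*.
Numerically x_2/x_1 = 1.253566, so x_1* = 431/(11 + 7·1.253566) = 21.7952 and x_2* = 1.253566·21.7952 = 27.3218.

x_1* = 21.7952, x_2* = 27.3218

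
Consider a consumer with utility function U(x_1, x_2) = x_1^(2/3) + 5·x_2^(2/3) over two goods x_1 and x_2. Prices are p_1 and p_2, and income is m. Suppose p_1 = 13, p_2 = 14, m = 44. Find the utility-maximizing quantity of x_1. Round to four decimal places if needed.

From the CES first-order condition, (1/5)·(x_2/x_1)^(1/3) = p_1/p_2.
Hence x_2/x_1 = (5·p_1/p_2)^(1/(1/3)), i.e. raised to the 3 power.
Substitute x_2 = (x_2/x_1)·x_1 into the budget: x_1* = m/(p_1 + p_2·(x_2/x_1)).
Numerically x_2/x_1 = 100.081997, so x_1* = 44/(13 + 14·100.081997) = 0.0311.

x_1* = 0.0311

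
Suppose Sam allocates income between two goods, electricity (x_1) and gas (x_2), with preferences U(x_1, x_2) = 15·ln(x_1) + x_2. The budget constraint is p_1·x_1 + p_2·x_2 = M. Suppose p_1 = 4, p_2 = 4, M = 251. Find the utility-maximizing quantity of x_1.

x_1* = 15

Set MRS = p_1/p_2: (15/x_1)/1 = p_1/p_2.
So x_1*(p_1,p_2) = 15·p_2/p_1, independent of income; and x_2* = (M − 15·p_2)/p_2.
At the given prices: x_1* = 15·4/4 = 15.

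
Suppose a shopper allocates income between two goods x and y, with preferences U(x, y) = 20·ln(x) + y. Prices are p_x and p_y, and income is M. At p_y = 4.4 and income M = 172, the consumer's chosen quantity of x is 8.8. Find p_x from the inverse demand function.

Set MRS = p_x/p_y: (20/x)/1 = p_x/p_y.
So x*(p_x,p_y) = 20·p_y/p_x, independent of income; and y* = (M − 20·p_y)/p_y.
Set x* = 8.8 in the demand function and solve for p_x: p_x = 10.

p_x = 10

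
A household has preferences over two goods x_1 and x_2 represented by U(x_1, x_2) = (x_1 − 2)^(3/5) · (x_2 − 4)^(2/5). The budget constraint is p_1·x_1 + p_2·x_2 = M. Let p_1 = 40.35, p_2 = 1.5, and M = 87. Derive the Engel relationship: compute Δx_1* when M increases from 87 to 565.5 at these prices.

MRS = (3/2)·(x_2−4)/(x_1−2). Tangency with p_1/p_2 gives x_2−4 = (2/3)·(p_1/p_2)·(x_1−2).
After buying the subsistence bundle (2, 4), a share 0.6 of the remaining income goes to x_1: x_1* = 2 + 0.6·(M − 2p_1 − 4p_2)/p_1.
Discretionary income = 87 − 2·40.35 − 4·1.5 = 0.3; x_1* = 2 + 0.6·0.3/40.35 = 2.0045.
At M' = 565.5: x_1* = 9.1197. Change: 9.1197 − 2.0045 = 7.1152.

Δx_1* = 7.1152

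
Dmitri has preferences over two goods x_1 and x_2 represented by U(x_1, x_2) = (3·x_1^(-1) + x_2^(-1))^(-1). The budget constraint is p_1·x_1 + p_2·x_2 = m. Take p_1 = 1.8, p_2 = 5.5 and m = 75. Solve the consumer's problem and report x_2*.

MRS = MU_x_1/MU_x_2 = 3·(x_2/x_1)^(2). Set equal to p_1/p_2.
Solve for the ratio: x_2/x_1 = [(1/3)·p_1/p_2]^(0.5).
With the ratio pinned down, the budget gives x_1* = m/(p_1 + p_2·(x_2/x_1)) and x_2* = (x_2/x_1)·x_1*.
Numerically x_2/x_1 = 0.330289, so x_1* = 75/(1.8 + 5.5·0.330289) = 20.7378 and x_2* = 0.330289·20.7378 = 6.8495.

x_2* = 6.8495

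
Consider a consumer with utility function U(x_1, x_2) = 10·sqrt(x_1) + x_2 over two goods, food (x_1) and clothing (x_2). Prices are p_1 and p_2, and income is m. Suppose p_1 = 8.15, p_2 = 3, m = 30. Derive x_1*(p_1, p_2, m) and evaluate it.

MU_x_1 = 5/√x_1, MU_x_2 = 1. Tangency: 5/√x_1 = p_1/p_2.
Solve: √x_1 = 5·p_2/p_1, so x_1*(p_1,p_2) = (5·p_2/p_1)², and x_2* = (m − p_1·x_1*)/p_2.
Plugging in: x_1* = (5·3/8.15)² = 3.3874.

x_1* = 3.3874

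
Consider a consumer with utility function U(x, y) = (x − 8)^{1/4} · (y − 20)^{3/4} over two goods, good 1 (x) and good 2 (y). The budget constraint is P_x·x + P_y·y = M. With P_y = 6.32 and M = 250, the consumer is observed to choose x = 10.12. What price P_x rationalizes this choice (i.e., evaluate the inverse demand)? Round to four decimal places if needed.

P_x = 7.5

This is Cobb-Douglas in (x−8, y−20): tangency gives 0.25·P_y·(y−20) = 0.75·P_x·(x−8).
Substituting into the budget: x* = 8 + 0.25·(M − 8·P_x − 20·P_y)/P_x, and y* = 20 + 0.75·(…)/P_y.
Set x* = 10.12 in the demand function and solve for P_x: P_x = 7.5.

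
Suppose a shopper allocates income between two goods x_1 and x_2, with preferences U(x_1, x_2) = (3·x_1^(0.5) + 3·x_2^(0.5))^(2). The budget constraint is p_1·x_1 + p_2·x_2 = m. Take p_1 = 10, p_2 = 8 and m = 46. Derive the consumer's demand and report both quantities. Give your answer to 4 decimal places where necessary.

x_1* = 2.0444, x_2* = 3.1944

MU_x_1 ∝ 3·x_1^(-0.5), MU_x_2 ∝ 3·x_2^(-0.5), so MRS = (x_2/x_1)^(0.5) = p_1/p_2.
Solve for the ratio: x_2/x_1 = [p_1/p_2]^(2).
With the ratio pinned down, the budget gives x_1* = m/(p_1 + p_2·(x_2/x_1)) and x_2* = (x_2/x_1)·x_1*.
Numerically x_2/x_1 = 1.5625, so x_1* = 46/(10 + 8·1.5625) = 2.0444 and x_2* = 1.5625·2.0444 = 3.1944.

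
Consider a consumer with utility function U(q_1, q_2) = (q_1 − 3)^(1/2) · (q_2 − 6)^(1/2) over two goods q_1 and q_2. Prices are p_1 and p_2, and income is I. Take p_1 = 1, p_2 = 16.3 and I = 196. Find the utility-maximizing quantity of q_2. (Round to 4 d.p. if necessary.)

Substituting into the budget: q_1* = 3 + 0.5·(I − 3·p_1 − 6·p_2)/p_1, and q_2* = 6 + 0.5·(…)/p_2.
Discretionary income = 196 − 3·1 − 6·16.3 = 95.2; q_2* = 6 + 0.5·95.2/16.3 = 8.9202.

q_2* = 8.9202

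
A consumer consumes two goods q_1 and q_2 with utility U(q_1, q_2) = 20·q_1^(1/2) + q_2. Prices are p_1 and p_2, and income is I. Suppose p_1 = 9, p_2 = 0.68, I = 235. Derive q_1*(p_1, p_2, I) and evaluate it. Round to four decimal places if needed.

q_1* = 0.5709

Solve: √q_1 = 10·p_2/p_1, so q_1*(p_1,p_2) = (10·p_2/p_1)², and q_2* = (I − p_1·q_1*)/p_2.
Plugging in: q_1* = (10·0.68/9)² = 0.5709.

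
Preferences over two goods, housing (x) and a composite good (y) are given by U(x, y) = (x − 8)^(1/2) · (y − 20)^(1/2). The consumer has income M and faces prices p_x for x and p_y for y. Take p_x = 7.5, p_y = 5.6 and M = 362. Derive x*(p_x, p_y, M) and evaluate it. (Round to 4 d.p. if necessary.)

x* = 20.6667

MRS = (y−20)/(x−8). Tangency with p_x/p_y gives y−20 = (p_x/p_y)·(x−8).
Substituting into the budget: x* = 8 + 0.5·(M − 8·p_x − 20·p_y)/p_x, and y* = 20 + 0.5·(…)/p_y.
Discretionary income = 362 − 8·7.5 − 20·5.6 = 190; x* = 8 + 0.5·190/7.5 = 20.6667.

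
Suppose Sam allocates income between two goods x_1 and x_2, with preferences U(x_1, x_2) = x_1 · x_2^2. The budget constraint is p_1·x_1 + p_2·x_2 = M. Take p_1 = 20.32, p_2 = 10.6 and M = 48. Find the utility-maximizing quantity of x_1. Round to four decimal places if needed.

x_1* = 0.7874

The MRS is (1/2)·x_2/x_1. Set MRS = p_1/p_2.
So p_2·x_2 = 2·p_1·x_1; combined with the budget, a share 1/3 of income goes to x_1.
Demand: x_1*(p_1,p_2,M) = 1/3·M/p_1 and x_2* = 2/3·M/p_2.
At p_1=20.32, p_2=10.6, M=48: x_1* = 1/3·48/20.32 = 0.7874.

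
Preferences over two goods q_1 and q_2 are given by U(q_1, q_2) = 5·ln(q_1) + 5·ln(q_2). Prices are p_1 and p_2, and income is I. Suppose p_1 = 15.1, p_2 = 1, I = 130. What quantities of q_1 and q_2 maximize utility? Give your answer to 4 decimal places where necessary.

The MRS is q_2/q_1. Set MRS = p_1/p_2.
Rearranging, p_2·q_2 = p_1·q_1. Substituting into the budget gives p_1·q_1·(1 + 1) = I.
Demand: q_1*(p_1,p_2,I) = 0.5·I/p_1 and q_2* = 0.5·I/p_2.
At p_1=15.1, p_2=1, I=130: q_1* = 0.5·130/15.1 = 4.3046, q_2* = 65.

q_1* = 4.3046, q_2* = 65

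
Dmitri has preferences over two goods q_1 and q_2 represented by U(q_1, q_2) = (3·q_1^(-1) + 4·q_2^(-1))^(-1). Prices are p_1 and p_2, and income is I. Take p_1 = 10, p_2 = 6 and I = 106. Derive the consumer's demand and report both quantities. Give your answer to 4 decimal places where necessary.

q_1* = 5.5954, q_2* = 8.3411

From the CES first-order condition, (3/4)·(q_2/q_1)^(2) = p_1/p_2.
Hence q_2/q_1 = ((4/3)·p_1/p_2)^(1/(2)), i.e. raised to the 0.5 power.
Substitute q_2 = (q_2/q_1)·q_1 into the budget: q_1* = I/(p_1 + p_2·(q_2/q_1)).
Numerically q_2/q_1 = 1.490712, so q_1* = 106/(10 + 6·1.490712) = 5.5954 and q_2* = 1.490712·5.5954 = 8.3411.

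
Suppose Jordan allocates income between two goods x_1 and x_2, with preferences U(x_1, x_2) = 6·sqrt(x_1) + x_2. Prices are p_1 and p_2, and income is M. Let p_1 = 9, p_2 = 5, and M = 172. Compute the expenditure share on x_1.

share on x_1 = 0.1453

MU_x_1 = 3/√x_1, MU_x_2 = 1. Tangency: 3/√x_1 = p_1/p_2.
Solve: √x_1 = 3·p_2/p_1, so x_1*(p_1,p_2) = (3·p_2/p_1)², and x_2* = (M − p_1·x_1*)/p_2.
Plugging in: x_1* = (3·5/9)² = 2.7778, x_2* = 29.4.
Expenditure on x_1: 9·2.7778 = 25; share = 0.1453.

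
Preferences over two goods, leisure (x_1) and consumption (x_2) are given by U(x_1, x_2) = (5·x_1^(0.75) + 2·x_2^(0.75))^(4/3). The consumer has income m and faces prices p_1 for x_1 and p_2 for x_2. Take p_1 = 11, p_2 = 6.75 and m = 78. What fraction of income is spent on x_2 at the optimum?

Numerically x_2/x_1 = 0.180549, so x_1* = 78/(11 + 6.75·0.180549) = 6.3837 and x_2* = 0.180549·6.3837 = 1.1526.
Expenditure on x_2: 6.75·1.1526 = 7.7798; share = 0.0997.

share on x_2 = 0.0997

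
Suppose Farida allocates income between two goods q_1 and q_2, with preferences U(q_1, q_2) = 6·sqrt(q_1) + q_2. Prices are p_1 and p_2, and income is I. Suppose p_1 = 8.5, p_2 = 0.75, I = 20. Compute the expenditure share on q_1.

share on q_1 = 0.0298

Set MRS = p_1/p_2: 3·q_1^(−1/2) = p_1/p_2.
Solve: √q_1 = 3·p_2/p_1, so q_1*(p_1,p_2) = (3·p_2/p_1)², and q_2* = (I − p_1·q_1*)/p_2.
Plugging in: q_1* = (3·0.75/8.5)² = 0.0701, q_2* = 25.8725.
Expenditure on q_1: 8.5·0.0701 = 0.5956; share = 0.0298.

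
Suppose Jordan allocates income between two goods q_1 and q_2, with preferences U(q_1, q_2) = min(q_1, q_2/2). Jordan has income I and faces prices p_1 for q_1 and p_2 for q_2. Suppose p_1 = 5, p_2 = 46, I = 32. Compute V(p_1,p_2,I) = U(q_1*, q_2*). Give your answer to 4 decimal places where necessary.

Leontief preferences: the optimum is at the kink where q_1/1 = q_2/2, i.e. q_2 = 2·q_1.
Budget: p_1·q_1 + p_2·2·q_1 = I, so (p_1 + 2·p_2)·q_1 = I.
Demand: q_1*(p_1,p_2,I) = I/(p_1 + 2·p_2), q_2* = 2·I/(p_1 + 2·p_2).
Here 5 + 2·46 = 97, giving q_1* = 0.3299 and q_2* = 0.6598.
Utility at the optimum: U(0.3299, 0.6598) = 0.3299.

V = 0.3299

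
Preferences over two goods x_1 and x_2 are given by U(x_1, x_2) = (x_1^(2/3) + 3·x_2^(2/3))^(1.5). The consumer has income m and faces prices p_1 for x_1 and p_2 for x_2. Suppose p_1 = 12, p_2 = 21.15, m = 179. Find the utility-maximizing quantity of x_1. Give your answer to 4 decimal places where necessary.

x_1* = 1.5391

From the CES first-order condition, (1/3)·(x_2/x_1)^(1/3) = p_1/p_2.
Solve for the ratio: x_2/x_1 = [3·p_1/p_2]^(3).
With the ratio pinned down, the budget gives x_1* = m/(p_1 + p_2·(x_2/x_1)) and x_2* = (x_2/x_1)·x_1*.
Numerically x_2/x_1 = 4.93147, so x_1* = 179/(12 + 21.15·4.93147) = 1.5391.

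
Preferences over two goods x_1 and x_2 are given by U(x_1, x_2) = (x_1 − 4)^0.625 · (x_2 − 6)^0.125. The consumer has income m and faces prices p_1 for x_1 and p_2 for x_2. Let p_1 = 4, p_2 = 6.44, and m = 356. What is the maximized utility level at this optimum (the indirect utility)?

V = 17.1854

This is Cobb-Douglas in (x_1−4, x_2−6): tangency gives 0.625·p_2·(x_2−6) = 0.125·p_1·(x_1−4).
Substituting into the budget: x_1* = 4 + 5/6·(m − 4·p_1 − 6·p_2)/p_1, and x_2* = 6 + 1/6·(…)/p_2.
Discretionary income = 356 − 4·4 − 6·6.44 = 301.36; x_1* = 4 + 5/6·301.36/4 = 66.7833; x_2* = 6 + 1/6·301.36/6.44 = 13.7992.
Utility at the optimum: U(66.7833, 13.7992) = 17.1854.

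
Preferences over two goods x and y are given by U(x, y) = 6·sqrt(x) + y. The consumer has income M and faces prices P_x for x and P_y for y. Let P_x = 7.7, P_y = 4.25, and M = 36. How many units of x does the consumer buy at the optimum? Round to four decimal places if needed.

Set MRS = P_x/P_y: 3·x^(−1/2) = P_x/P_y.
Thus x* = (3·P_y/P_x)² — independent of M — with the rest of income spent on y.
Plugging in: x* = (3·4.25/7.7)² = 2.7418.

x* = 2.7418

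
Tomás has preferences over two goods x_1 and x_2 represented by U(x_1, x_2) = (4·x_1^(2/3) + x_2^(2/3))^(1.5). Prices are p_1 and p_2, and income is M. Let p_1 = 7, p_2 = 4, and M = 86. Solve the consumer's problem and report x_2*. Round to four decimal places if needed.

x_2* = 0.9818

From the CES first-order condition, 4·(x_2/x_1)^(1/3) = p_1/p_2.
Hence x_2/x_1 = ((1/4)·p_1/p_2)^(1/(1/3)), i.e. raised to the 3 power.
Substitute x_2 = (x_2/x_1)·x_1 into the budget: x_1* = M/(p_1 + p_2·(x_2/x_1)).
Numerically x_2/x_1 = 0.08374, so x_1* = 86/(7 + 4·0.08374) = 11.7247 and x_2* = 0.08374·11.7247 = 0.9818.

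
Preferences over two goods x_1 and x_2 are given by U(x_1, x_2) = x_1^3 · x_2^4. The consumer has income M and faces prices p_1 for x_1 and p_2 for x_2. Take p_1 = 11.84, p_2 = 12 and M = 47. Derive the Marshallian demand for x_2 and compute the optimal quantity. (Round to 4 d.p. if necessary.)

x_2* = 2.2381

The MRS is (3/4)·x_2/x_1. Set MRS = p_1/p_2.
Rearranging, p_2·x_2 = (4/3)·p_1·x_1. Substituting into the budget gives p_1·x_1·(1 + (4/3)) = M.
Demand: x_1*(p_1,p_2,M) = 3/7·M/p_1 and x_2* = 4/7·M/p_2.
At p_1=11.84, p_2=12, M=47: x_2* = 4/7·47/12 = 2.2381.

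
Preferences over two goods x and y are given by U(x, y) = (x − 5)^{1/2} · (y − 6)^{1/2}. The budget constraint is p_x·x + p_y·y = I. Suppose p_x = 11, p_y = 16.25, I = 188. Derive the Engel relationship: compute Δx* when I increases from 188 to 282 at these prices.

MRS = (y−6)/(x−5). Tangency with p_x/p_y gives y−6 = (p_x/p_y)·(x−5).
Substituting into the budget: x* = 5 + 0.5·(I − 5·p_x − 6·p_y)/p_x, and y* = 6 + 0.5·(…)/p_y.
Discretionary income = 188 − 5·11 − 6·16.25 = 35.5; x* = 5 + 0.5·35.5/11 = 6.6136.
At I' = 282: x* = 10.8864. Change: 10.8864 − 6.6136 = 4.2727.

Δx* = 4.2727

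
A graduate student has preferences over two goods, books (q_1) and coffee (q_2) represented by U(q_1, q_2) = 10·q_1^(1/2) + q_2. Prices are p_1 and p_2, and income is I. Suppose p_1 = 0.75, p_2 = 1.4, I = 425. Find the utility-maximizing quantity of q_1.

Set MRS = p_1/p_2: 5·q_1^(−1/2) = p_1/p_2.
Thus q_1* = (5·p_2/p_1)² — independent of I — with the rest of income spent on q_2.
Plugging in: q_1* = (5·1.4/0.75)² = 87.1111.

q_1* = 87.1111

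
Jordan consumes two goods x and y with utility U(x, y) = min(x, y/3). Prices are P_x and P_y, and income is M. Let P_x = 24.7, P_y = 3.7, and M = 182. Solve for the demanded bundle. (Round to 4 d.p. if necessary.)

With perfect complements, no substitution: consume in ratio x:y = 1:3.
Budget: P_x·x + P_y·3·x = M, so (P_x + 3·P_y)·x = M.
Demand: x*(P_x,P_y,M) = M/(P_x + 3·P_y), y* = 3·M/(P_x + 3·P_y).
Here 24.7 + 3·3.7 = 35.8, giving x* = 5.0838 and y* = 15.2514.

x* = 5.0838, y* = 15.2514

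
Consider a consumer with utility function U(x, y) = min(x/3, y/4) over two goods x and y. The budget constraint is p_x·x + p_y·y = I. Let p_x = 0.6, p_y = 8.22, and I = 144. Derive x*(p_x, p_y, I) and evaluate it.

x* = 12.4567

Leontief preferences: the optimum is at the kink where x/3 = y/4, i.e. y = (4/3)·x.
Budget: p_x·x + p_y·(4/3)·x = I, so (3·p_x + 4·p_y)·x = 3·I.
Demand: x*(p_x,p_y,I) = 3·I/(3·p_x + 4·p_y), y* = 4·I/(3·p_x + 4·p_y).
Here 3·0.6 + 4·8.22 = 34.68, giving x* = 12.4567.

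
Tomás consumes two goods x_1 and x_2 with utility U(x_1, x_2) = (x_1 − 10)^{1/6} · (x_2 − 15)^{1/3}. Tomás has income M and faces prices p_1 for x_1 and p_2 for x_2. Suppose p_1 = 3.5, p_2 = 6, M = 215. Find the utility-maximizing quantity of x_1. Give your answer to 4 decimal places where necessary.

x_1* = 18.5714

This is Cobb-Douglas in (x_1−10, x_2−15): tangency gives 1/6·p_2·(x_2−15) = 1/3·p_1·(x_1−10).
Substituting into the budget: x_1* = 10 + 1/3·(M − 10·p_1 − 15·p_2)/p_1, and x_2* = 15 + 2/3·(…)/p_2.
Discretionary income = 215 − 10·3.5 − 15·6 = 90; x_1* = 10 + 1/3·90/3.5 = 18.5714.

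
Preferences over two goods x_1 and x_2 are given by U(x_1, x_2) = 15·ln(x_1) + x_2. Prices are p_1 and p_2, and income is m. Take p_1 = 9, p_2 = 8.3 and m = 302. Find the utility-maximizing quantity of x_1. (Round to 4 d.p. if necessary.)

x_1* = 13.8333

Set MRS = p_1/p_2: (15/x_1)/1 = p_1/p_2.
So x_1*(p_1,p_2) = 15·p_2/p_1, independent of income; and x_2* = (m − 15·p_2)/p_2.
At the given prices: x_1* = 15·8.3/9 = 13.8333.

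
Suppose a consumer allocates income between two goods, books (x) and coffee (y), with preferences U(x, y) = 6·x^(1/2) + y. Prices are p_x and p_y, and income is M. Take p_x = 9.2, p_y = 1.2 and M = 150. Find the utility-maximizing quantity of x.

Set MRS = p_x/p_y: 3·x^(−1/2) = p_x/p_y.
Solve: √x = 3·p_y/p_x, so x*(p_x,p_y) = (3·p_y/p_x)², and y* = (M − p_x·x*)/p_y.
Plugging in: x* = (3·1.2/9.2)² = 0.1531.

x* = 0.1531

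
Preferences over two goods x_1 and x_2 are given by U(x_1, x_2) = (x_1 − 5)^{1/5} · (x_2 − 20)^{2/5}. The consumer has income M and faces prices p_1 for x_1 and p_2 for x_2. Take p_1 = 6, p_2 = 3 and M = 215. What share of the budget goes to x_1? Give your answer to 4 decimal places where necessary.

MRS = (1/2)·(x_2−20)/(x_1−5). Tangency with p_1/p_2 gives x_2−20 = 2·(p_1/p_2)·(x_1−5).
After buying the subsistence bundle (5, 20), a share 1/3 of the remaining income goes to x_1: x_1* = 5 + 1/3·(M − 5p_1 − 20p_2)/p_1.
Discretionary income = 215 − 5·6 − 20·3 = 125; x_1* = 5 + 1/3·125/6 = 11.9444; x_2* = 20 + 2/3·125/3 = 47.7778.
Expenditure on x_1: 6·11.9444 = 71.6667; share = 0.3333.

share on x_1 = 0.3333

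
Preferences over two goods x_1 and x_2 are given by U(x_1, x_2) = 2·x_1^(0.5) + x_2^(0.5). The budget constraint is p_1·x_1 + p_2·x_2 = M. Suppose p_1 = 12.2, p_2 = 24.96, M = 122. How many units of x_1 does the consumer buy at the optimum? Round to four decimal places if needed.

MU_x_1 ∝ 2·x_1^(-0.5), MU_x_2 ∝ x_2^(-0.5), so MRS = 2·(x_2/x_1)^(0.5) = p_1/p_2.
Hence x_2/x_1 = ((1/2)·p_1/p_2)^(1/(0.5)), i.e. raised to the 2 power.
Substitute x_2 = (x_2/x_1)·x_1 into the budget: x_1* = M/(p_1 + p_2·(x_2/x_1)).
Numerically x_2/x_1 = 0.059727, so x_1* = 122/(12.2 + 24.96·0.059727) = 8.9111.

x_1* = 8.9111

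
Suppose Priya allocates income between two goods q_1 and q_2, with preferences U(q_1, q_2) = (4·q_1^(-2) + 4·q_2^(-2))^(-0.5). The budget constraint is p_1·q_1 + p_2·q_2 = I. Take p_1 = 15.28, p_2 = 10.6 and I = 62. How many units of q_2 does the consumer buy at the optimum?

Numerically q_2/q_1 = 1.129638, so q_1* = 62/(15.28 + 10.6·1.129638) = 2.2749 and q_2* = 1.129638·2.2749 = 2.5698.

q_2* = 2.5698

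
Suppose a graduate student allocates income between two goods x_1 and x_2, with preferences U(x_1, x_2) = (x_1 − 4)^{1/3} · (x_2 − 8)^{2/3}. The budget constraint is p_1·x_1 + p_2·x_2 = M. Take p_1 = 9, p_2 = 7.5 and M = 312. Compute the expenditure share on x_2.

MRS = (1/2)·(x_2−8)/(x_1−4). Tangency with p_1/p_2 gives x_2−8 = 2·(p_1/p_2)·(x_1−4).
Substituting into the budget: x_1* = 4 + 1/3·(M − 4·p_1 − 8·p_2)/p_1, and x_2* = 8 + 2/3·(…)/p_2.
Discretionary income = 312 − 4·9 − 8·7.5 = 216; x_1* = 4 + 1/3·216/9 = 12; x_2* = 8 + 2/3·216/7.5 = 27.2.
Expenditure on x_2: 7.5·27.2 = 204; share = 0.6538.

share on x_2 = 0.6538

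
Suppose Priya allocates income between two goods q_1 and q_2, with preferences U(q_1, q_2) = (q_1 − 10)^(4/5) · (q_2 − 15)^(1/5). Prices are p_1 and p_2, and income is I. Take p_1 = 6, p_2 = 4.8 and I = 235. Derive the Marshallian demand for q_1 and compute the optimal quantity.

q_1* = 23.7333

Discretionary income = 235 − 10·6 − 15·4.8 = 103; q_1* = 10 + 0.8·103/6 = 23.7333.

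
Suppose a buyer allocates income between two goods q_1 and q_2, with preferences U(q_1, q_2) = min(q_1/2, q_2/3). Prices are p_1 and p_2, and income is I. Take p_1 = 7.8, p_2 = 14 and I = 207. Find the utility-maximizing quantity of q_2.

q_2* = 10.7812

With perfect complements, no substitution: consume in ratio q_1:q_2 = 2:3.
Budget: p_1·q_1 + p_2·(3/2)·q_1 = I, so (2·p_1 + 3·p_2)·q_1 = 2·I.
Demand: q_1*(p_1,p_2,I) = 2·I/(2·p_1 + 3·p_2), q_2* = 3·I/(2·p_1 + 3·p_2).
Here 2·7.8 + 3·14 = 57.6, giving q_2* = 10.7812.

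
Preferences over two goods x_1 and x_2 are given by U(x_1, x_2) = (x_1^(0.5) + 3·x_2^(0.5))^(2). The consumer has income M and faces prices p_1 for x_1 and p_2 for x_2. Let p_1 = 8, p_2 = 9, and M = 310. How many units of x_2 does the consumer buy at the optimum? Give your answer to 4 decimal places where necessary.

MU_x_1 ∝ x_1^(-0.5), MU_x_2 ∝ 3·x_2^(-0.5), so MRS = (1/3)·(x_2/x_1)^(0.5) = p_1/p_2.
Solve for the ratio: x_2/x_1 = [3·p_1/p_2]^(2).
With the ratio pinned down, the budget gives x_1* = M/(p_1 + p_2·(x_2/x_1)) and x_2* = (x_2/x_1)·x_1*.
Numerically x_2/x_1 = 7.111111, so x_1* = 310/(8 + 9·7.111111) = 4.3056 and x_2* = 7.111111·4.3056 = 30.6173.

x_2* = 30.6173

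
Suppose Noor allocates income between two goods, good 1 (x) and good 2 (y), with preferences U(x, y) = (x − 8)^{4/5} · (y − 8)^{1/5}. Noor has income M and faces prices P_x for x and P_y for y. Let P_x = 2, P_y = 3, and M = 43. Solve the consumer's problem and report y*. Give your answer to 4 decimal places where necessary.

y* = 8.2

This is Cobb-Douglas in (x−8, y−8): tangency gives 0.8·P_y·(y−8) = 0.2·P_x·(x−8).
Substituting into the budget: x* = 8 + 0.8·(M − 8·P_x − 8·P_y)/P_x, and y* = 8 + 0.2·(…)/P_y.
Discretionary income = 43 − 8·2 − 8·3 = 3; y* = 8 + 0.2·3/3 = 8.2.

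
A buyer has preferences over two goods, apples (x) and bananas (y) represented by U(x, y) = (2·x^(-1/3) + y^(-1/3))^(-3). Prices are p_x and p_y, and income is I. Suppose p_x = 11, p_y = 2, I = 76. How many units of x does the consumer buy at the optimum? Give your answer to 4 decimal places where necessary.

From the CES first-order condition, 2·(y/x)^(4/3) = p_x/p_y.
Hence y/x = ((1/2)·p_x/p_y)^(1/(4/3)), i.e. raised to the 0.75 power.
With the ratio pinned down, the budget gives x* = I/(p_x + p_y·(y/x)) and y* = (y/x)·x*.
Numerically y/x = 2.1355, so x* = 76/(11 + 2·2.1355) = 4.9768.

x* = 4.9768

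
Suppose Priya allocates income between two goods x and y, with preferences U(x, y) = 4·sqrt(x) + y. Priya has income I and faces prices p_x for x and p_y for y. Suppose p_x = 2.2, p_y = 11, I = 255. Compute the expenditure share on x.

share on x = 0.8627

MU_x = 2/√x, MU_y = 1. Tangency: 2/√x = p_x/p_y.
Thus x* = (2·p_y/p_x)² — independent of I — with the rest of income spent on y.
Plugging in: x* = (2·11/2.2)² = 100, y* = 3.1818.
Expenditure on x: 2.2·100 = 220; share = 0.8627.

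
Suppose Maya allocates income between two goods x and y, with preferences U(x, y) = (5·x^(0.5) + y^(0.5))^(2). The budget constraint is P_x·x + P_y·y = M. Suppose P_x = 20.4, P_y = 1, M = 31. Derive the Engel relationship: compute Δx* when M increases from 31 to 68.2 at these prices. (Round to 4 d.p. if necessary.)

Δx* = 1.0041

MRS = MU_x/MU_y = 5·(y/x)^(0.5). Set equal to P_x/P_y.
Solve for the ratio: y/x = [(1/5)·P_x/P_y]^(2).
Substitute y = (y/x)·x into the budget: x* = M/(P_x + P_y·(y/x)).
Numerically y/x = 16.6464, so x* = 31/(20.4 + 1·16.6464) = 0.8368.
At M' = 68.2: x* = 1.8409. Change: 1.8409 − 0.8368 = 1.0041.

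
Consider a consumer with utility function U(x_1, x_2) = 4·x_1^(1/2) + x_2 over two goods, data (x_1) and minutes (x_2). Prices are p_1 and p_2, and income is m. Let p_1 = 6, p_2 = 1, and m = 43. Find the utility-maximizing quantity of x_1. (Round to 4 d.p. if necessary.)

Plugging in: x_1* = (2·1/6)² = 0.1111.

x_1* = 0.1111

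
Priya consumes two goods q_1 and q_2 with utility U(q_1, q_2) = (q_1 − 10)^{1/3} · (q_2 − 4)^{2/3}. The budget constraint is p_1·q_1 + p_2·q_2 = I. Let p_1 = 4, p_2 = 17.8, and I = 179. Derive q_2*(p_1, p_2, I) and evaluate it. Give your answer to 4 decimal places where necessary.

This is Cobb-Douglas in (q_1−10, q_2−4): tangency gives 1/3·p_2·(q_2−4) = 2/3·p_1·(q_1−10).
Substituting into the budget: q_1* = 10 + 1/3·(I − 10·p_1 − 4·p_2)/p_1, and q_2* = 4 + 2/3·(…)/p_2.
Discretionary income = 179 − 10·4 − 4·17.8 = 67.8; q_2* = 4 + 2/3·67.8/17.8 = 6.5393.

q_2* = 6.5393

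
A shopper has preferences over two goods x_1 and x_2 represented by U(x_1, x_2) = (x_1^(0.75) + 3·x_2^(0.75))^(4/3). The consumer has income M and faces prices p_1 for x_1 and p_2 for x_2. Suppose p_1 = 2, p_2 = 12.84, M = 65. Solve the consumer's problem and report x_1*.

MU_x_1 ∝ x_1^(-0.25), MU_x_2 ∝ 3·x_2^(-0.25), so MRS = (1/3)·(x_2/x_1)^(0.25) = p_1/p_2.
Solve for the ratio: x_2/x_1 = [3·p_1/p_2]^(4).
Substitute x_2 = (x_2/x_1)·x_1 into the budget: x_1* = M/(p_1 + p_2·(x_2/x_1)).
Numerically x_2/x_1 = 0.047681, so x_1* = 65/(2 + 12.84·0.047681) = 24.883.

x_1* = 24.883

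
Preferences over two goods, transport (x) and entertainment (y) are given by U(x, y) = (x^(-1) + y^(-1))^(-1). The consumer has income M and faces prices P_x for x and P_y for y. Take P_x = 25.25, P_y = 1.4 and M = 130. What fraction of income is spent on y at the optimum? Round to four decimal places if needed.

MRS = MU_x/MU_y = (y/x)^(2). Set equal to P_x/P_y.
Hence y/x = (P_x/P_y)^(1/(2)), i.e. raised to the 0.5 power.
Substitute y = (y/x)·x into the budget: x* = M/(P_x + P_y·(y/x)).
Numerically y/x = 4.246848, so x* = 130/(25.25 + 1.4·4.246848) = 4.1673 and y* = 4.246848·4.1673 = 17.6977.
Expenditure on y: 1.4·17.6977 = 24.7768; share = 0.1906.

share on y = 0.1906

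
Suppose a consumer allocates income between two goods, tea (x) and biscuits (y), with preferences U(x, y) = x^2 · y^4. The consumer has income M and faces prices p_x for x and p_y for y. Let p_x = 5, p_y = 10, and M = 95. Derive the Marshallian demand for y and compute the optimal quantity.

y* = 6.3333

Tangency: MRS = (1/2)·y/x = p_x/p_y.
So 2·p_y·y = 4·p_x·x; combined with the budget, a share 1/3 of income goes to x.
Demand: x*(p_x,p_y,M) = 1/3·M/p_x and y* = 2/3·M/p_y.
At p_x=5, p_y=10, M=95: y* = 2/3·95/10 = 6.3333.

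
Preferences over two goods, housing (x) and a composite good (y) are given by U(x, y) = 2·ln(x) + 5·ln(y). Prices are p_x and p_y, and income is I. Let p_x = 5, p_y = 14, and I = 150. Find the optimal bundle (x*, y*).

MU_x/MU_y = (2·y)/(5·x); tangency sets this equal to p_x/p_y.
So 2·p_y·y = 5·p_x·x; combined with the budget, a share 2/7 of income goes to x.
Demand: x*(p_x,p_y,I) = 2/7·I/p_x and y* = 5/7·I/p_y.
At p_x=5, p_y=14, I=150: x* = 2/7·150/5 = 8.5714, y* = 7.6531.

x* = 8.5714, y* = 7.6531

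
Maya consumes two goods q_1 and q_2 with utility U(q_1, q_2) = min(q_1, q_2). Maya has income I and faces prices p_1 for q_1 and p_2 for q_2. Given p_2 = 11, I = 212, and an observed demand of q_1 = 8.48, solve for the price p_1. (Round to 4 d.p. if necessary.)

Leontief preferences: the optimum is at the kink where q_1/1 = q_2/1, i.e. q_2 = q_1.
Budget: p_1·q_1 + p_2·q_1 = I, so (p_1 + p_2)·q_1 = I.
Demand: q_1*(p_1,p_2,I) = I/(p_1 + p_2), q_2* = I/(p_1 + p_2).
Set q_1* = 8.48 in the demand function and solve for p_1: p_1 = 14.

p_1 = 14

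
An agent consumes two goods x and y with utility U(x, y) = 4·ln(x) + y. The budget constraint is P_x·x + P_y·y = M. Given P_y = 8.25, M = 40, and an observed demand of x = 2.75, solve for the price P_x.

Set MRS = P_x/P_y: (4/x)/1 = P_x/P_y.
So x*(P_x,P_y) = 4·P_y/P_x, independent of income; and y* = (M − 4·P_y)/P_y.
Set x* = 2.75 in the demand function and solve for P_x: P_x = 12.

P_x = 12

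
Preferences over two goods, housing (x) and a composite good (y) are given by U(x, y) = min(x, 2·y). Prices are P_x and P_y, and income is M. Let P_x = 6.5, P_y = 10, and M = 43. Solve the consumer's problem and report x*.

x* = 3.7391

With perfect complements, no substitution: consume in ratio x:y = 2:1.
Budget: P_x·x + P_y·(1/2)·x = M, so (2·P_x + P_y)·x = 2·M.
Demand: x*(P_x,P_y,M) = 2·M/(2·P_x + P_y), y* = M/(2·P_x + P_y).
Here 2·6.5 + 10 = 23, giving x* = 3.7391.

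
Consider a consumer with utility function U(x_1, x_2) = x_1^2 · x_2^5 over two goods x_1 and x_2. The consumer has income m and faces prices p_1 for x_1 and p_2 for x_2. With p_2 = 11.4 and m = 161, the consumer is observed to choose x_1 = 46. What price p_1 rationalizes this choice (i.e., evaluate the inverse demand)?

p_1 = 1

Tangency: MRS = (2/5)·x_2/x_1 = p_1/p_2.
So 2·p_2·x_2 = 5·p_1·x_1; combined with the budget, a share 2/7 of income goes to x_1.
Demand: x_1*(p_1,p_2,m) = 2/7·m/p_1 and x_2* = 5/7·m/p_2.
Set x_1* = 46 in the demand function and solve for p_1: p_1 = 1.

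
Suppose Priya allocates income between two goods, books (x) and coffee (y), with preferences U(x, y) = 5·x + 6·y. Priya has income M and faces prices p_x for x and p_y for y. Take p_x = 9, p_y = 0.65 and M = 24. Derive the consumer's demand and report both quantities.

Numerically: x* = 0, y* = 36.9231.

x* = 0, y* = 36.9231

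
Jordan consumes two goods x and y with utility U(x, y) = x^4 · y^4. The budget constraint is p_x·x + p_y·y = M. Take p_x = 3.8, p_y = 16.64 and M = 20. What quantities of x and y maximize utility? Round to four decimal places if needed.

x* = 2.6316, y* = 0.601

At p_x=3.8, p_y=16.64, M=20: x* = 0.5·20/3.8 = 2.6316, y* = 0.601.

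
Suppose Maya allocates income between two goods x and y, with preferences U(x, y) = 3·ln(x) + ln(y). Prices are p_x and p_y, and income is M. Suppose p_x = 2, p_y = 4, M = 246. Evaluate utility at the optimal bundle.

V = 16.3062

MU_x/MU_y = (3·y)/(x); tangency sets this equal to p_x/p_y.
So 3·p_y·y = p_x·x; combined with the budget, a share 0.75 of income goes to x.
Demand: x*(p_x,p_y,M) = 0.75·M/p_x and y* = 0.25·M/p_y.
At p_x=2, p_y=4, M=246: x* = 0.75·246/2 = 92.25, y* = 15.375.
Utility at the optimum: U(92.25, 15.375) = 16.3062.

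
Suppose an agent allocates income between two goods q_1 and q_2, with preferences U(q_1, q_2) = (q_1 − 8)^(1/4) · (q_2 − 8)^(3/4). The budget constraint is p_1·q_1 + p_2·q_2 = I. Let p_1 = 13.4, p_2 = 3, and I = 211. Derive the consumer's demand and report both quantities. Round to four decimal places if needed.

This is Cobb-Douglas in (q_1−8, q_2−8): tangency gives 0.25·p_2·(q_2−8) = 0.75·p_1·(q_1−8).
Substituting into the budget: q_1* = 8 + 0.25·(I − 8·p_1 − 8·p_2)/p_1, and q_2* = 8 + 0.75·(…)/p_2.
Discretionary income = 211 − 8·13.4 − 8·3 = 79.8; q_1* = 8 + 0.25·79.8/13.4 = 9.4888; q_2* = 8 + 0.75·79.8/3 = 27.95.

q_1* = 9.4888, q_2* = 27.95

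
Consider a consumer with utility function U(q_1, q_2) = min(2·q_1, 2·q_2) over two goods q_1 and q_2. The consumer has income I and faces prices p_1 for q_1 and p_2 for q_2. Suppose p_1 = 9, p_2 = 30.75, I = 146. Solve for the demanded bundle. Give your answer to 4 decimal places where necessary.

q_1* = 3.673, q_2* = 3.673

Leontief preferences: the optimum is at the kink where q_1/2 = q_2/2, i.e. q_2 = q_1.
Budget: p_1·q_1 + p_2·q_1 = I, so (2·p_1 + 2·p_2)·q_1 = 2·I.
Demand: q_1*(p_1,p_2,I) = 2·I/(2·p_1 + 2·p_2), q_2* = 2·I/(2·p_1 + 2·p_2).
Here 2·9 + 2·30.75 = 79.5, giving q_1* = 3.673 and q_2* = 3.673.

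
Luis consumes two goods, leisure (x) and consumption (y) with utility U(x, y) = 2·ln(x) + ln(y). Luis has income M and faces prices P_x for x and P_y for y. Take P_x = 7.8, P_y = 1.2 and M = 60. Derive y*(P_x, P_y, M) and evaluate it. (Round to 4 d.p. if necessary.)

y* = 16.6667

The MRS is 2·y/x. Set MRS = P_x/P_y.
So 2·P_y·y = P_x·x; combined with the budget, a share 2/3 of income goes to x.
Demand: x*(P_x,P_y,M) = 2/3·M/P_x and y* = 1/3·M/P_y.
At P_x=7.8, P_y=1.2, M=60: y* = 1/3·60/1.2 = 16.6667.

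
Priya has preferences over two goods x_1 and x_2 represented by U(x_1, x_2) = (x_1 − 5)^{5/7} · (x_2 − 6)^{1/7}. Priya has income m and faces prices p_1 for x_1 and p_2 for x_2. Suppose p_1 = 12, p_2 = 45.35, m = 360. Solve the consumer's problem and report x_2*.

x_2* = 6.1025

Let x_1' = x_1−5, x_2' = x_2−6. MRS = 5·x_2'/x_1' = p_1/p_2.
Substituting into the budget: x_1* = 5 + 5/6·(m − 5·p_1 − 6·p_2)/p_1, and x_2* = 6 + 1/6·(…)/p_2.
Discretionary income = 360 − 5·12 − 6·45.35 = 27.9; x_2* = 6 + 1/6·27.9/45.35 = 6.1025.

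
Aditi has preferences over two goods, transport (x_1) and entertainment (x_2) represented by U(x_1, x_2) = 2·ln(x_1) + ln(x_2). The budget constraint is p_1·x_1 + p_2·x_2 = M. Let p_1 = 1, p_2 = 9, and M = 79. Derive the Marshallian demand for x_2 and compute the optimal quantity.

The MRS is 2·x_2/x_1. Set MRS = p_1/p_2.
So 2·p_2·x_2 = p_1·x_1; combined with the budget, a share 2/3 of income goes to x_1.
Demand: x_1*(p_1,p_2,M) = 2/3·M/p_1 and x_2* = 1/3·M/p_2.
At p_1=1, p_2=9, M=79: x_2* = 1/3·79/9 = 2.9259.

x_2* = 2.9259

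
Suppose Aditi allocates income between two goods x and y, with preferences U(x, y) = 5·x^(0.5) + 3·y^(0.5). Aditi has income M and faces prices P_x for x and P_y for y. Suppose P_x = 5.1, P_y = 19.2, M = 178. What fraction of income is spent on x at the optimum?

From the CES first-order condition, (5/3)·(y/x)^(0.5) = P_x/P_y.
Solve for the ratio: y/x = [(3/5)·P_x/P_y]^(2).
Substitute y = (y/x)·x into the budget: x* = M/(P_x + P_y·(y/x)).
Numerically y/x = 0.0254, so x* = 178/(5.1 + 19.2·0.0254) = 31.8558 and y* = 0.0254·31.8558 = 0.8091.
Expenditure on x: 5.1·31.8558 = 162.4643; share = 0.9127.

share on x = 0.9127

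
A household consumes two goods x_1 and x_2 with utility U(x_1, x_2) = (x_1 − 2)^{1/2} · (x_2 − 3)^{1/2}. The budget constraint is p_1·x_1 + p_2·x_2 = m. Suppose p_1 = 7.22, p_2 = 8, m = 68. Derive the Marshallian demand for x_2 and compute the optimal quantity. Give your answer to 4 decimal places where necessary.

x_2* = 4.8475

Let x_1' = x_1−2, x_2' = x_2−3. MRS = x_2'/x_1' = p_1/p_2.
Substituting into the budget: x_1* = 2 + 0.5·(m − 2·p_1 − 3·p_2)/p_1, and x_2* = 3 + 0.5·(…)/p_2.
Discretionary income = 68 − 2·7.22 − 3·8 = 29.56; x_2* = 3 + 0.5·29.56/8 = 4.8475.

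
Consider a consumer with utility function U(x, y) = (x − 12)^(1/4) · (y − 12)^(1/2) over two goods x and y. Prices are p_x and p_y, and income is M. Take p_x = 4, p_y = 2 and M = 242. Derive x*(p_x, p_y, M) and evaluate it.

Let x' = x−12, y' = y−12. MRS = (1/2)·y'/x' = p_x/p_y.
Substituting into the budget: x* = 12 + 1/3·(M − 12·p_x − 12·p_y)/p_x, and y* = 12 + 2/3·(…)/p_y.
Discretionary income = 242 − 12·4 − 12·2 = 170; x* = 12 + 1/3·170/4 = 26.1667.

x* = 26.1667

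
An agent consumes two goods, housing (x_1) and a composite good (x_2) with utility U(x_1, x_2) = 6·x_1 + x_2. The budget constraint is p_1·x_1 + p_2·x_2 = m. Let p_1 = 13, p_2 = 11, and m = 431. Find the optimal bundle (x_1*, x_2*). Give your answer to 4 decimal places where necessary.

x_1* = 33.1538, x_2* = 0

Linear utility — the consumer picks whichever good has higher MU/price: 6/13 = 0.4615 vs 1/11 = 0.0909.
x_1 gives more utility per dollar, so spend all income on x_1: x_1* = m/p_1, x_2* = 0.
Numerically: x_1* = 33.1538, x_2* = 0.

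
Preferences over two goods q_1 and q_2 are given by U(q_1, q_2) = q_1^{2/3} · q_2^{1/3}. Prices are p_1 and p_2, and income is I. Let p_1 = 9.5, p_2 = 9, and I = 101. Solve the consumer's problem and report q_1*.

The MRS is 2·q_2/q_1. Set MRS = p_1/p_2.
Rearranging, p_2·q_2 = (1/2)·p_1·q_1. Substituting into the budget gives p_1·q_1·(1 + (1/2)) = I.
Demand: q_1*(p_1,p_2,I) = 2/3·I/p_1 and q_2* = 1/3·I/p_2.
At p_1=9.5, p_2=9, I=101: q_1* = 2/3·101/9.5 = 7.0877.

q_1* = 7.0877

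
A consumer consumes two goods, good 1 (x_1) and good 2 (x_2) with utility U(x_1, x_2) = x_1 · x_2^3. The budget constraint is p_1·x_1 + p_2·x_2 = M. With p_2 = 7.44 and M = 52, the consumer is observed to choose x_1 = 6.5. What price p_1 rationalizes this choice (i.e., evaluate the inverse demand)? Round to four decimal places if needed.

p_1 = 2

The MRS is (1/3)·x_2/x_1. Set MRS = p_1/p_2.
So p_2·x_2 = 3·p_1·x_1; combined with the budget, a share 0.25 of income goes to x_1.
Demand: x_1*(p_1,p_2,M) = 0.25·M/p_1 and x_2* = 0.75·M/p_2.
Set x_1* = 6.5 in the demand function and solve for p_1: p_1 = 2.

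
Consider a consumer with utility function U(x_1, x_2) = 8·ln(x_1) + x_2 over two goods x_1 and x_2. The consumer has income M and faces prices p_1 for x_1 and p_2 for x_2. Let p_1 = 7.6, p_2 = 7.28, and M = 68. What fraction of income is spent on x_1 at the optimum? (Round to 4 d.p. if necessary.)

share on x_1 = 0.8565

Set MRS = p_1/p_2: (8/x_1)/1 = p_1/p_2.
So x_1*(p_1,p_2) = 8·p_2/p_1, independent of income; and x_2* = (M − 8·p_2)/p_2.
At the given prices: x_1* = 8·7.28/7.6 = 7.6632, and x_2* = 1.3407.
Expenditure on x_1: 7.6·7.6632 = 58.24; share = 0.8565.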